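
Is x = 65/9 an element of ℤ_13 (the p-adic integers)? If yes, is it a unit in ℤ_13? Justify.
x ∈ ℤ_13 but not a unit; v_13(x) = 1 > 0

ℤ_13 = {x ∈ ℚ_13 : v_13(x) ≥ 0} and ℤ_13^× = {x ∈ ℤ_13 : v_13(x) = 0}. Here v_13(65/9) = v_13(num) − v_13(den) = 1; compare against these criteria.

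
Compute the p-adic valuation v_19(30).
v_19(30) = 0

v_19(n) is the largest exponent k such that 19^k divides n. Factor out: 30 = 19^0 · 30. (Sign doesn't affect v_p.) So v_19(30) = 0.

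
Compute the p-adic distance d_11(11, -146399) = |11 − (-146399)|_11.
d_11(11, -146399) = 1/14641

Step 1 — x − y = 11 − (-146399) = 146410. Step 2 — v_11(146410) = 4 (factor: 146410 = (11^4 · 10); the sign does not affect v_p). Step 3 — |x − y|_11 = 11^{-4} = 1/14641.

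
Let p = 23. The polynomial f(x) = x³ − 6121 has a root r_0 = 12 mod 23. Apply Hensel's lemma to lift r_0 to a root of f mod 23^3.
r_2 = 2519 (mod 12167)

Hensel: r_{i+1} = r_i − f(r_i)/f′(r_i) mod 23^{i+2}, where f′(x) = 3x². Iterate:
  r_0 = 12 (mod 23)
  r_1 = 403 (mod 529)
  r_2 = 2519 (mod 12167)
Final: r = 2519 with f(r) ≡ 0 mod 23^3.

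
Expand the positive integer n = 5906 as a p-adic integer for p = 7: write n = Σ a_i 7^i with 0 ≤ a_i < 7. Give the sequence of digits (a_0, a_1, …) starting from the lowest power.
(a_0, a_1, …) = (5, 3, 1, 3, 2)

Repeated division by 7 gives the digits low-to-high: 5906 = 5 + 3·7^1 + 1·7^2 + 3·7^3 + 2·7^4. Digit sequence: (5, 3, 1, 3, 2).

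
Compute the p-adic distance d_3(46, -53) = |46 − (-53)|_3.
d_3(46, -53) = 1/9

Step 1 — x − y = 46 − (-53) = 99. Step 2 — v_3(99) = 2 (factor: 99 = (3^2 · 11); the sign does not affect v_p). Step 3 — |x − y|_3 = 3^{-2} = 1/9.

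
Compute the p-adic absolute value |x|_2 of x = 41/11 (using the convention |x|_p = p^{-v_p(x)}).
|41/11|_2 = 1

Step 1 — compute v_2(x) by factoring powers of 2 out of the numerator and denominator: v_2(41/11) = 0. Step 2 — apply |x|_p = p^{-v_p(x)} = 2^{0} = 1.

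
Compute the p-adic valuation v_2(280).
v_2(280) = 3

v_2(n) is the largest exponent k such that 2^k divides n. Factor out: 280 = 2^3 · 35. (Sign doesn't affect v_p.) So v_2(280) = 3.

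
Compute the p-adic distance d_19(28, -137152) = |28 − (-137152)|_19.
d_19(28, -137152) = 1/6859

Step 1 — x − y = 28 − (-137152) = 137180. Step 2 — v_19(137180) = 3 (factor: 137180 = (19^3 · 20); the sign does not affect v_p). Step 3 — |x − y|_19 = 19^{-3} = 1/6859.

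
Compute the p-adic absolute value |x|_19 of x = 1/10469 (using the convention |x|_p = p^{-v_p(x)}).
|1/10469|_19 = 361

Step 1 — compute v_19(x) by factoring powers of 19 out of the numerator and denominator: v_19(1/10469) = -2. Step 2 — apply |x|_p = p^{-v_p(x)} = 19^{2} = 361.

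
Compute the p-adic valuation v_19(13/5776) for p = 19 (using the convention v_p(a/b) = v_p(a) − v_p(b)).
v_19(13/5776) = -2

Factor powers of 19 from the numerator and denominator of the reduced fraction: 13 = 19^0 · 13 and 5776 = 19^2 · 16. Apply v_p(a/b) = v_p(a) − v_p(b): v_19(13/5776) = 0 − 2 = -2.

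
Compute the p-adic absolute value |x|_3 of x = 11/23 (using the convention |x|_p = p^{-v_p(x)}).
|11/23|_3 = 1

Step 1 — compute v_3(x) by factoring powers of 3 out of the numerator and denominator: v_3(11/23) = 0. Step 2 — apply |x|_p = p^{-v_p(x)} = 3^{0} = 1.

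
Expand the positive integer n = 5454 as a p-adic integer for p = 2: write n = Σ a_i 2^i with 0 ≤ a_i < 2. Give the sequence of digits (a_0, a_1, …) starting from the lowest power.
(a_0, a_1, …) = (0, 1, 1, 1, 0, 0, 1, 0, 1, 0, 1, 0, 1)

Repeated division by 2 gives the digits low-to-high: 5454 = 1·2^1 + 1·2^2 + 1·2^3 + 1·2^6 + 1·2^8 + 1·2^10 + 1·2^12. Digit sequence: (0, 1, 1, 1, 0, 0, 1, 0, 1, 0, 1, 0, 1).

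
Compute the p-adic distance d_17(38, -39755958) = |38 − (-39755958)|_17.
d_17(38, -39755958) = 1/1419857

Step 1 — x − y = 38 − (-39755958) = 39755996. Step 2 — v_17(39755996) = 5 (factor: 39755996 = (17^5 · 28); the sign does not affect v_p). Step 3 — |x − y|_17 = 17^{-5} = 1/1419857.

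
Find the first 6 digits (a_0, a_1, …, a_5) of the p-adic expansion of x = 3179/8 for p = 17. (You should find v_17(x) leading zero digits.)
(a_0, …, a_5) = (0, 0, 12, 10, 10, 10)

v_17(3179/8) = 2, so a_0 = ... = a_1 = 0. Factor out: x = 17^2 · u with u = 11/8 a unit in ℤ_17. Expand u iteratively via a_{v+i} = u_i mod 17, u_{i+1} = (u_i − a_{v+i})/17:
  u_0 = 11/8;  a_2 = 12;  u_1 = (u_0 − 12)/17 = -5/8
  u_1 = -5/8;  a_3 = 10;  u_2 = (u_1 − 10)/17 = -5/8
  u_2 = -5/8;  a_4 = 10;  u_3 = (u_2 − 10)/17 = -5/8
  u_3 = -5/8;  a_5 = 10;  u_4 = (u_3 − 10)/17 = -5/8
Digits: (0, 0, 12, 10, 10, 10).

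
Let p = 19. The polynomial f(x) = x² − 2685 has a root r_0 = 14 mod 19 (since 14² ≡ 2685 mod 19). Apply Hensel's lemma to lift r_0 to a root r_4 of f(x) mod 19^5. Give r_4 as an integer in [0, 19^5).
r_4 = 792846 (mod 2476099)

Hensel's recurrence: r_{i+1} = r_i − f(r_i)·(f′(r_i))^{-1} mod 19^{i+2}, with f′(x) = 2x. Iterate:
  r_0 = 14 (mod 19)
  r_1 = 90 (mod 361)
  r_2 = 4061 (mod 6859)
  r_3 = 10920 (mod 130321)
  r_4 = 792846 (mod 2476099)
Final: r_4 = 792846, and one checks f(r_4) ≡ 0 mod 19^5.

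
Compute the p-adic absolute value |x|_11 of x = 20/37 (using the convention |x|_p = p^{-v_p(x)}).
|20/37|_11 = 1

Step 1 — compute v_11(x) by factoring powers of 11 out of the numerator and denominator: v_11(20/37) = 0. Step 2 — apply |x|_p = p^{-v_p(x)} = 11^{0} = 1.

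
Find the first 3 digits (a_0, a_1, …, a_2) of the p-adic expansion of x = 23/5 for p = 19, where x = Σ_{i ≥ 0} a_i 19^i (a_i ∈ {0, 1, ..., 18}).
(a_0, …, a_2) = (16, 7, 11)

v_19(23/5) = 0 (numerator and denominator both coprime to 19), so x ∈ ℤ_19^×. Compute digits iteratively via a_i = x_i mod 19, x_{i+1} = (x_i − a_i)/19, with x_0 = x:
  x_0 = 23/5;  a_0 = 16;  x_1 = (x_0 − 16)/19 = -3/5
  x_1 = -3/5;  a_1 = 7;  x_2 = (x_1 − 7)/19 = -2/5
  x_2 = -2/5;  a_2 = 11;  x_3 = (x_2 − 11)/19 = -3/5
Digits: (16, 7, 11).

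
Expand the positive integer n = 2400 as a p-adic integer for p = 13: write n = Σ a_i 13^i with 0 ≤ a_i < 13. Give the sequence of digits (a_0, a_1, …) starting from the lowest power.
(a_0, a_1, …) = (8, 2, 1, 1)

Repeated division by 13 gives the digits low-to-high: 2400 = 8 + 2·13^1 + 1·13^2 + 1·13^3. Digit sequence: (8, 2, 1, 1).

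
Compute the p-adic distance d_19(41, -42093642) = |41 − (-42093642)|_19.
d_19(41, -42093642) = 1/2476099

Step 1 — x − y = 41 − (-42093642) = 42093683. Step 2 — v_19(42093683) = 5 (factor: 42093683 = (19^5 · 17); the sign does not affect v_p). Step 3 — |x − y|_19 = 19^{-5} = 1/2476099.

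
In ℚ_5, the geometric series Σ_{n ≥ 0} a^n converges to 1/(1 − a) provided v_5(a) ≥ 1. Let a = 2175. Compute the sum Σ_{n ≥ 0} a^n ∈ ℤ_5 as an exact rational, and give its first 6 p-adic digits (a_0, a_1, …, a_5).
Σ a^n = 1/(1 − a) = -1/2174;  first 6 digits = (1, 0, 2, 2, 2, 4)

v_5(a) = 2 ≥ 1, so the series converges in ℤ_5 to 1/(1 − a) = 1/(1 − 2175) = -1/2174. Expand this rational in ℤ_5: compute digits iteratively via d_i = x_i mod 5, x_{i+1} = (x_i − d_i)/5. The first 6 digits are (1, 0, 2, 2, 2, 4).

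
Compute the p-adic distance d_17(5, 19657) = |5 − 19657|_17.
d_17(5, 19657) = 1/4913

Step 1 — x − y = 5 − 19657 = -19652. Step 2 — v_17(-19652) = 3 (factor: -19652 = −(17^3 · 4); the sign does not affect v_p). Step 3 — |x − y|_17 = 17^{-3} = 1/4913.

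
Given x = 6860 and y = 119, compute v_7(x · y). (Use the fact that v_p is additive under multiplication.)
v_7(816340) = 4

v_p(x) = 3 (factor: 6860 = 7^3 · 20); v_p(y) = 1 (factor: 119 = 7^1 · 17). Additivity: v_p(xy) = v_p(x) + v_p(y) = 3 + 1 = 4. (Direct check: xy = 816340 = 7^4 · (340).)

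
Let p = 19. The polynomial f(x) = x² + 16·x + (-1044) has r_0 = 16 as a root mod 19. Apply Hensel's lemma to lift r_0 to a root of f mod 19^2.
r_1 = 358 (mod 361)

Hensel: r_{i+1} = r_i − f(r_i)·(f′(r_i))^{-1} mod 19^{i+2}, f′(x) = 2x + 16. Iterate:
  r_0 = 16 (mod 19)
  r_1 = 358 (mod 361)
Final: r = 358 satisfies f(r) ≡ 0 mod 19^2.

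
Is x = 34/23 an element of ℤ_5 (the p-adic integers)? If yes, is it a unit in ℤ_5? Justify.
x ∈ ℤ_5^× (unit); v_5(x) = 0

ℤ_5 = {x ∈ ℚ_5 : v_5(x) ≥ 0} and ℤ_5^× = {x ∈ ℤ_5 : v_5(x) = 0}. Here v_5(34/23) = v_5(num) − v_5(den) = 0; compare against these criteria.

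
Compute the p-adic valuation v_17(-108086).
v_17(-108086) = 3

v_17(n) is the largest exponent k such that 17^k divides n. Factor out: -108086 = -17^3 · 22. (Sign doesn't affect v_p.) So v_17(-108086) = 3.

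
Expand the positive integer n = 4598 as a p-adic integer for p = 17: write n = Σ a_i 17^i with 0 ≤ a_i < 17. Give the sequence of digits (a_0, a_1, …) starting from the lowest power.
(a_0, a_1, …) = (8, 15, 15)

Repeated division by 17 gives the digits low-to-high: 4598 = 8 + 15·17^1 + 15·17^2. Digit sequence: (8, 15, 15).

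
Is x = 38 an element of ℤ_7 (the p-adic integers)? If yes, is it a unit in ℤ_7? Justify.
x ∈ ℤ_7^× (unit); v_7(x) = 0

ℤ_7 = {x ∈ ℚ_7 : v_7(x) ≥ 0} and ℤ_7^× = {x ∈ ℤ_7 : v_7(x) = 0}. Here v_7(38) = v_7(num) − v_7(den) = 0; compare against these criteria.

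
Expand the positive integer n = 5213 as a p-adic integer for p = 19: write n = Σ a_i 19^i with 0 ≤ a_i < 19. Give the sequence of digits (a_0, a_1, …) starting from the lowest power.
(a_0, a_1, …) = (7, 8, 14)

Repeated division by 19 gives the digits low-to-high: 5213 = 7 + 8·19^1 + 14·19^2. Digit sequence: (7, 8, 14).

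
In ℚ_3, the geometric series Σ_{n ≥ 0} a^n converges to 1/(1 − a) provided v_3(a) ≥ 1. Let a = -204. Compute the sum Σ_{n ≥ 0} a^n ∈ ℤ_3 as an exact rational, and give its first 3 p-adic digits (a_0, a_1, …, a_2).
Σ a^n = 1/(1 − a) = 1/205;  first 3 digits = (1, 1, 2)

v_3(a) = 1 ≥ 1, so the series converges in ℤ_3 to 1/(1 − a) = 1/(1 − (-204)) = 1/205. Expand this rational in ℤ_3: compute digits iteratively via d_i = x_i mod 3, x_{i+1} = (x_i − d_i)/3. The first 3 digits are (1, 1, 2).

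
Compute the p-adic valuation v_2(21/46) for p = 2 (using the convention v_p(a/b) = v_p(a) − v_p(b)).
v_2(21/46) = -1

Factor powers of 2 from the numerator and denominator of the reduced fraction: 21 = 2^0 · 21 and 46 = 2^1 · 23. Apply v_p(a/b) = v_p(a) − v_p(b): v_2(21/46) = 0 − 1 = -1.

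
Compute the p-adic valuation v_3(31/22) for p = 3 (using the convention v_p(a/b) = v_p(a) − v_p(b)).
v_3(31/22) = 0

Factor powers of 3 from the numerator and denominator of the reduced fraction: 31 = 3^0 · 31 and 22 = 3^0 · 22. Apply v_p(a/b) = v_p(a) − v_p(b): v_3(31/22) = 0 − 0 = 0.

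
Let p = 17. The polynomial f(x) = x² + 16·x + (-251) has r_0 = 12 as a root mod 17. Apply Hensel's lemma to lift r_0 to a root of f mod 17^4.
r_3 = 6982 (mod 83521)

Hensel: r_{i+1} = r_i − f(r_i)·(f′(r_i))^{-1} mod 17^{i+2}, f′(x) = 2x + 16. Iterate:
  r_0 = 12 (mod 17)
  r_1 = 46 (mod 289)
  r_2 = 2069 (mod 4913)
  r_3 = 6982 (mod 83521)
Final: r = 6982 satisfies f(r) ≡ 0 mod 17^4.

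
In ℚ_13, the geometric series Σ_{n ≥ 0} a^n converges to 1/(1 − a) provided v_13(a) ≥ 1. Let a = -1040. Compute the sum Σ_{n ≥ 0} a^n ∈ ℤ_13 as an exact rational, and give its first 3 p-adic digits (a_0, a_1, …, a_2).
Σ a^n = 1/(1 − a) = 1/1041;  first 3 digits = (1, 11, 10)

v_13(a) = 1 ≥ 1, so the series converges in ℤ_13 to 1/(1 − a) = 1/(1 − (-1040)) = 1/1041. Expand this rational in ℤ_13: compute digits iteratively via d_i = x_i mod 13, x_{i+1} = (x_i − d_i)/13. The first 3 digits are (1, 11, 10).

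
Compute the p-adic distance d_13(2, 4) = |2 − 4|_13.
d_13(2, 4) = 1

Step 1 — x − y = 2 − 4 = -2. Step 2 — v_13(-2) = 0 (factor: -2 = −(13^0 · 2); the sign does not affect v_p). Step 3 — |x − y|_13 = 13^{0} = 1.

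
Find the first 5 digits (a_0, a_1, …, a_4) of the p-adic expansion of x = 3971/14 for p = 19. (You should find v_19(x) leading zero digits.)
(a_0, …, a_4) = (0, 0, 13, 17, 14)

v_19(3971/14) = 2, so a_0 = ... = a_1 = 0. Factor out: x = 19^2 · u with u = 11/14 a unit in ℤ_19. Expand u iteratively via a_{v+i} = u_i mod 19, u_{i+1} = (u_i − a_{v+i})/19:
  u_0 = 11/14;  a_2 = 13;  u_1 = (u_0 − 13)/19 = -9/14
  u_1 = -9/14;  a_3 = 17;  u_2 = (u_1 − 17)/19 = -13/14
  u_2 = -13/14;  a_4 = 14;  u_3 = (u_2 − 14)/19 = -11/14
Digits: (0, 0, 13, 17, 14).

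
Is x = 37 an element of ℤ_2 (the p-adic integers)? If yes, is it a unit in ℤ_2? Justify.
x ∈ ℤ_2^× (unit); v_2(x) = 0

ℤ_2 = {x ∈ ℚ_2 : v_2(x) ≥ 0} and ℤ_2^× = {x ∈ ℤ_2 : v_2(x) = 0}. Here v_2(37) = v_2(num) − v_2(den) = 0; compare against these criteria.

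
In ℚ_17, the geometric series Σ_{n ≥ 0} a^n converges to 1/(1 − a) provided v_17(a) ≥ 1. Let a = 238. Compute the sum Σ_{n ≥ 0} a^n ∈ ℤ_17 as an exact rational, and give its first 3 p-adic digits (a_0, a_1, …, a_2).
Σ a^n = 1/(1 − a) = -1/237;  first 3 digits = (1, 14, 9)

v_17(a) = 1 ≥ 1, so the series converges in ℤ_17 to 1/(1 − a) = 1/(1 − 238) = -1/237. Expand this rational in ℤ_17: compute digits iteratively via d_i = x_i mod 17, x_{i+1} = (x_i − d_i)/17. The first 3 digits are (1, 14, 9).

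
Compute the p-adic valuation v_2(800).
v_2(800) = 5

v_2(n) is the largest exponent k such that 2^k divides n. Factor out: 800 = 2^5 · 25. (Sign doesn't affect v_p.) So v_2(800) = 5.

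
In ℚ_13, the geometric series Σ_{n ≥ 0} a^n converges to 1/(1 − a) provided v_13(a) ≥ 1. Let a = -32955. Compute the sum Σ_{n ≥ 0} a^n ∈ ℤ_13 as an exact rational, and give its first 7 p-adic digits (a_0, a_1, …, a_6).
Σ a^n = 1/(1 − a) = 1/32956;  first 7 digits = (1, 0, 0, 11, 11, 12, 3)

v_13(a) = 3 ≥ 1, so the series converges in ℤ_13 to 1/(1 − a) = 1/(1 − (-32955)) = 1/32956. Expand this rational in ℤ_13: compute digits iteratively via d_i = x_i mod 13, x_{i+1} = (x_i − d_i)/13. The first 7 digits are (1, 0, 0, 11, 11, 12, 3).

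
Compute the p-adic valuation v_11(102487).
v_11(102487) = 4

v_11(n) is the largest exponent k such that 11^k divides n. Factor out: 102487 = 11^4 · 7. (Sign doesn't affect v_p.) So v_11(102487) = 4.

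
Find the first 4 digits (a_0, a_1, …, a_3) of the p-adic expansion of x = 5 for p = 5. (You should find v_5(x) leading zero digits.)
(a_0, …, a_3) = (0, 1, 0, 0)

v_5(5) = 1, so a_0 = ... = a_0 = 0. Factor out: x = 5^1 · u with u = 1 a unit in ℤ_5. Expand u iteratively via a_{v+i} = u_i mod 5, u_{i+1} = (u_i − a_{v+i})/5:
  u_0 = 1;  a_1 = 1;  u_1 = (u_0 − 1)/5 = 0
  u_1 = 0;  a_2 = 0;  u_2 = (u_1 − 0)/5 = 0
  u_2 = 0;  a_3 = 0;  u_3 = (u_2 − 0)/5 = 0
Digits: (0, 1, 0, 0).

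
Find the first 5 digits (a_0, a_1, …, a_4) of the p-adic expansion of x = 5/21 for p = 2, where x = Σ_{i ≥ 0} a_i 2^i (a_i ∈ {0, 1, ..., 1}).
(a_0, …, a_4) = (1, 0, 0, 0, 1)

v_2(5/21) = 0 (numerator and denominator both coprime to 2), so x ∈ ℤ_2^×. Compute digits iteratively via a_i = x_i mod 2, x_{i+1} = (x_i − a_i)/2, with x_0 = x:
  x_0 = 5/21;  a_0 = 1;  x_1 = (x_0 − 1)/2 = -8/21
  x_1 = -8/21;  a_1 = 0;  x_2 = (x_1 − 0)/2 = -4/21
  x_2 = -4/21;  a_2 = 0;  x_3 = (x_2 − 0)/2 = -2/21
  x_3 = -2/21;  a_3 = 0;  x_4 = (x_3 − 0)/2 = -1/21
  x_4 = -1/21;  a_4 = 1;  x_5 = (x_4 − 1)/2 = -11/21
Digits: (1, 0, 0, 0, 1).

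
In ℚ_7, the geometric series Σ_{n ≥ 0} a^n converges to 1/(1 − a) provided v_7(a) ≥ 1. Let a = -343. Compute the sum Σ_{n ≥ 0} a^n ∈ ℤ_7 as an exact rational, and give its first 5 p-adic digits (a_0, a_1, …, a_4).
Σ a^n = 1/(1 − a) = 1/344;  first 5 digits = (1, 0, 0, 6, 6)

v_7(a) = 3 ≥ 1, so the series converges in ℤ_7 to 1/(1 − a) = 1/(1 − (-343)) = 1/344. Expand this rational in ℤ_7: compute digits iteratively via d_i = x_i mod 7, x_{i+1} = (x_i − d_i)/7. The first 5 digits are (1, 0, 0, 6, 6).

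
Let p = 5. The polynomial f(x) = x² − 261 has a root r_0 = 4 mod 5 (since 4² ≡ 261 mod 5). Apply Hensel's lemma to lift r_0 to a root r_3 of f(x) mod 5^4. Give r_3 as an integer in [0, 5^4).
r_3 = 444 (mod 625)

Hensel's recurrence: r_{i+1} = r_i − f(r_i)·(f′(r_i))^{-1} mod 5^{i+2}, with f′(x) = 2x. Iterate:
  r_0 = 4 (mod 5)
  r_1 = 19 (mod 25)
  r_2 = 69 (mod 125)
  r_3 = 444 (mod 625)
Final: r_3 = 444, and one checks f(r_3) ≡ 0 mod 5^4.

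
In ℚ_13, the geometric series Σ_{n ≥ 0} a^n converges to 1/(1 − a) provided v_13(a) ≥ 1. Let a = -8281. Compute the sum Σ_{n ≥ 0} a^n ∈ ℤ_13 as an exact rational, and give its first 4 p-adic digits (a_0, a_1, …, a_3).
Σ a^n = 1/(1 − a) = 1/8282;  first 4 digits = (1, 0, 3, 9)

v_13(a) = 2 ≥ 1, so the series converges in ℤ_13 to 1/(1 − a) = 1/(1 − (-8281)) = 1/8282. Expand this rational in ℤ_13: compute digits iteratively via d_i = x_i mod 13, x_{i+1} = (x_i − d_i)/13. The first 4 digits are (1, 0, 3, 9).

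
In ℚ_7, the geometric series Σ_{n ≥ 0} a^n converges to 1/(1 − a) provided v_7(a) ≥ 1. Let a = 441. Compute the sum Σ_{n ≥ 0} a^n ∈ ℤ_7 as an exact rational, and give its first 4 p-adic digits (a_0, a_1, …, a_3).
Σ a^n = 1/(1 − a) = -1/440;  first 4 digits = (1, 0, 2, 1)

v_7(a) = 2 ≥ 1, so the series converges in ℤ_7 to 1/(1 − a) = 1/(1 − 441) = -1/440. Expand this rational in ℤ_7: compute digits iteratively via d_i = x_i mod 7, x_{i+1} = (x_i − d_i)/7. The first 4 digits are (1, 0, 2, 1).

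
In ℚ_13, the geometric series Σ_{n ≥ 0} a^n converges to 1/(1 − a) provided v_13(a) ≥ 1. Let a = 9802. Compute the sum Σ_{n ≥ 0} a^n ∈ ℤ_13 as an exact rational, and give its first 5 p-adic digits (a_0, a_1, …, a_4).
Σ a^n = 1/(1 − a) = -1/9801;  first 5 digits = (1, 0, 6, 4, 10)

v_13(a) = 2 ≥ 1, so the series converges in ℤ_13 to 1/(1 − a) = 1/(1 − 9802) = -1/9801. Expand this rational in ℤ_13: compute digits iteratively via d_i = x_i mod 13, x_{i+1} = (x_i − d_i)/13. The first 5 digits are (1, 0, 6, 4, 10).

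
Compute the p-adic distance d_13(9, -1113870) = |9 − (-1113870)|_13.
d_13(9, -1113870) = 1/371293

Step 1 — x − y = 9 − (-1113870) = 1113879. Step 2 — v_13(1113879) = 5 (factor: 1113879 = (13^5 · 3); the sign does not affect v_p). Step 3 — |x − y|_13 = 13^{-5} = 1/371293.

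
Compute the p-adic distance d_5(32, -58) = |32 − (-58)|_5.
d_5(32, -58) = 1/5

Step 1 — x − y = 32 − (-58) = 90. Step 2 — v_5(90) = 1 (factor: 90 = (5^1 · 18); the sign does not affect v_p). Step 3 — |x − y|_5 = 5^{-1} = 1/5.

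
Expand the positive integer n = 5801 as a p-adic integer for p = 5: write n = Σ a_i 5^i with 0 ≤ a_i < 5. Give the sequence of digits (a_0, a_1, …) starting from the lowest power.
(a_0, a_1, …) = (1, 0, 2, 1, 4, 1)

Repeated division by 5 gives the digits low-to-high: 5801 = 1 + 2·5^2 + 1·5^3 + 4·5^4 + 1·5^5. Digit sequence: (1, 0, 2, 1, 4, 1).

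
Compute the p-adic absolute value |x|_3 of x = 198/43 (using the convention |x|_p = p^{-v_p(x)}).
|198/43|_3 = 1/9

Step 1 — compute v_3(x) by factoring powers of 3 out of the numerator and denominator: v_3(198/43) = 2. Step 2 — apply |x|_p = p^{-v_p(x)} = 3^{-2} = 1/9.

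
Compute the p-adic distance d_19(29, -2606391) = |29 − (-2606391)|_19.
d_19(29, -2606391) = 1/130321

Step 1 — x − y = 29 − (-2606391) = 2606420. Step 2 — v_19(2606420) = 4 (factor: 2606420 = (19^4 · 20); the sign does not affect v_p). Step 3 — |x − y|_19 = 19^{-4} = 1/130321.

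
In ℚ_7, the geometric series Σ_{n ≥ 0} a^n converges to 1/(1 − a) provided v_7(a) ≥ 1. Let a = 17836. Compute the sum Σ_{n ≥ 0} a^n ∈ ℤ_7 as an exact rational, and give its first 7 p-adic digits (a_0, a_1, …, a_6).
Σ a^n = 1/(1 − a) = -1/17835;  first 7 digits = (1, 0, 0, 3, 0, 1, 2)

v_7(a) = 3 ≥ 1, so the series converges in ℤ_7 to 1/(1 − a) = 1/(1 − 17836) = -1/17835. Expand this rational in ℤ_7: compute digits iteratively via d_i = x_i mod 7, x_{i+1} = (x_i − d_i)/7. The first 7 digits are (1, 0, 0, 3, 0, 1, 2).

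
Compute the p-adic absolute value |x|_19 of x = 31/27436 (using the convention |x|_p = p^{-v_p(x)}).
|31/27436|_19 = 6859

Step 1 — compute v_19(x) by factoring powers of 19 out of the numerator and denominator: v_19(31/27436) = -3. Step 2 — apply |x|_p = p^{-v_p(x)} = 19^{3} = 6859.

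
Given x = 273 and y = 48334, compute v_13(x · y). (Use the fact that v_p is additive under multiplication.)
v_13(13195182) = 4

v_p(x) = 1 (factor: 273 = 13^1 · 21); v_p(y) = 3 (factor: 48334 = 13^3 · 22). Additivity: v_p(xy) = v_p(x) + v_p(y) = 1 + 3 = 4. (Direct check: xy = 13195182 = 13^4 · (462).)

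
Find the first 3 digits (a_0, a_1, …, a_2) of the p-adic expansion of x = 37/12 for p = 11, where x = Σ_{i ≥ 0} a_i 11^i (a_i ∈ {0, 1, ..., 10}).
(a_0, …, a_2) = (4, 10, 0)

v_11(37/12) = 0 (numerator and denominator both coprime to 11), so x ∈ ℤ_11^×. Compute digits iteratively via a_i = x_i mod 11, x_{i+1} = (x_i − a_i)/11, with x_0 = x:
  x_0 = 37/12;  a_0 = 4;  x_1 = (x_0 − 4)/11 = -1/12
  x_1 = -1/12;  a_1 = 10;  x_2 = (x_1 − 10)/11 = -11/12
  x_2 = -11/12;  a_2 = 0;  x_3 = (x_2 − 0)/11 = -1/12
Digits: (4, 10, 0).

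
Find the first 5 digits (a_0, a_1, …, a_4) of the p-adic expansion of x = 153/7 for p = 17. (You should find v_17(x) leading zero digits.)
(a_0, …, a_4) = (0, 11, 14, 4, 7)

v_17(153/7) = 1, so a_0 = ... = a_0 = 0. Factor out: x = 17^1 · u with u = 9/7 a unit in ℤ_17. Expand u iteratively via a_{v+i} = u_i mod 17, u_{i+1} = (u_i − a_{v+i})/17:
  u_0 = 9/7;  a_1 = 11;  u_1 = (u_0 − 11)/17 = -4/7
  u_1 = -4/7;  a_2 = 14;  u_2 = (u_1 − 14)/17 = -6/7
  u_2 = -6/7;  a_3 = 4;  u_3 = (u_2 − 4)/17 = -2/7
  u_3 = -2/7;  a_4 = 7;  u_4 = (u_3 − 7)/17 = -3/7
Digits: (0, 11, 14, 4, 7).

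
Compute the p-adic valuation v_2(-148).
v_2(-148) = 2

v_2(n) is the largest exponent k such that 2^k divides n. Factor out: -148 = -2^2 · 37. (Sign doesn't affect v_p.) So v_2(-148) = 2.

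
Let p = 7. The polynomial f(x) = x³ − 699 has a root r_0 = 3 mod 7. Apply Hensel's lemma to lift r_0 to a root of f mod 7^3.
r_2 = 115 (mod 343)

Hensel: r_{i+1} = r_i − f(r_i)/f′(r_i) mod 7^{i+2}, where f′(x) = 3x². Iterate:
  r_0 = 3 (mod 7)
  r_1 = 17 (mod 49)
  r_2 = 115 (mod 343)
Final: r = 115 with f(r) ≡ 0 mod 7^3.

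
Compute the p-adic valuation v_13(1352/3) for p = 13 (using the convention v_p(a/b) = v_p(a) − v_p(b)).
v_13(1352/3) = 2

Factor powers of 13 from the numerator and denominator of the reduced fraction: 1352 = 13^2 · 8 and 3 = 13^0 · 3. Apply v_p(a/b) = v_p(a) − v_p(b): v_13(1352/3) = 2 − 0 = 2.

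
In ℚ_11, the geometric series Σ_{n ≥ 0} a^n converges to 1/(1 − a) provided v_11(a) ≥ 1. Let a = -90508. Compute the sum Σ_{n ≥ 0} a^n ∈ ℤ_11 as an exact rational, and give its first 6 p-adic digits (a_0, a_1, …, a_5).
Σ a^n = 1/(1 − a) = 1/90509;  first 6 digits = (1, 0, 0, 9, 4, 10)

v_11(a) = 3 ≥ 1, so the series converges in ℤ_11 to 1/(1 − a) = 1/(1 − (-90508)) = 1/90509. Expand this rational in ℤ_11: compute digits iteratively via d_i = x_i mod 11, x_{i+1} = (x_i − d_i)/11. The first 6 digits are (1, 0, 0, 9, 4, 10).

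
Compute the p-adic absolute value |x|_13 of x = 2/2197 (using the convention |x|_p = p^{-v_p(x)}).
|2/2197|_13 = 2197

Step 1 — compute v_13(x) by factoring powers of 13 out of the numerator and denominator: v_13(2/2197) = -3. Step 2 — apply |x|_p = p^{-v_p(x)} = 13^{3} = 2197.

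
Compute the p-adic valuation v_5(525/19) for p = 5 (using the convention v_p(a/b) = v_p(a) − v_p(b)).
v_5(525/19) = 2

Factor powers of 5 from the numerator and denominator of the reduced fraction: 525 = 5^2 · 21 and 19 = 5^0 · 19. Apply v_p(a/b) = v_p(a) − v_p(b): v_5(525/19) = 2 − 0 = 2.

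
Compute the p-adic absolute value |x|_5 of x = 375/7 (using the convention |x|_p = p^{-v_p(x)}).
|375/7|_5 = 1/125

Step 1 — compute v_5(x) by factoring powers of 5 out of the numerator and denominator: v_5(375/7) = 3. Step 2 — apply |x|_p = p^{-v_p(x)} = 5^{-3} = 1/125.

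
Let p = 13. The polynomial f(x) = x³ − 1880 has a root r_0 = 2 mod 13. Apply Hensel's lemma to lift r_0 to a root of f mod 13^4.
r_3 = 27536 (mod 28561)

Hensel: r_{i+1} = r_i − f(r_i)/f′(r_i) mod 13^{i+2}, where f′(x) = 3x². Iterate:
  r_0 = 2 (mod 13)
  r_1 = 158 (mod 169)
  r_2 = 1172 (mod 2197)
  r_3 = 27536 (mod 28561)
Final: r = 27536 with f(r) ≡ 0 mod 13^4.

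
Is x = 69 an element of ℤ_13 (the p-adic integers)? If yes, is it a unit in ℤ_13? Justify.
x ∈ ℤ_13^× (unit); v_13(x) = 0

ℤ_13 = {x ∈ ℚ_13 : v_13(x) ≥ 0} and ℤ_13^× = {x ∈ ℤ_13 : v_13(x) = 0}. Here v_13(69) = v_13(num) − v_13(den) = 0; compare against these criteria.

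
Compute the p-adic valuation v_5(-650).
v_5(-650) = 2

v_5(n) is the largest exponent k such that 5^k divides n. Factor out: -650 = -5^2 · 26. (Sign doesn't affect v_p.) So v_5(-650) = 2.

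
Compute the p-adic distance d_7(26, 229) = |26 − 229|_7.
d_7(26, 229) = 1/7

Step 1 — x − y = 26 − 229 = -203. Step 2 — v_7(-203) = 1 (factor: -203 = −(7^1 · 29); the sign does not affect v_p). Step 3 — |x − y|_7 = 7^{-1} = 1/7.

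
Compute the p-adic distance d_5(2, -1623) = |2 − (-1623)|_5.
d_5(2, -1623) = 1/125

Step 1 — x − y = 2 − (-1623) = 1625. Step 2 — v_5(1625) = 3 (factor: 1625 = (5^3 · 13); the sign does not affect v_p). Step 3 — |x − y|_5 = 5^{-3} = 1/125.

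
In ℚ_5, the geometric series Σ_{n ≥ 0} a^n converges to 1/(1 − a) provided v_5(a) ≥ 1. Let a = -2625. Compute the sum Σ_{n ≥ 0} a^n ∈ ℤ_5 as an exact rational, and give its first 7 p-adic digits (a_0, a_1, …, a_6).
Σ a^n = 1/(1 − a) = 1/2626;  first 7 digits = (1, 0, 0, 4, 0, 4, 0)

v_5(a) = 3 ≥ 1, so the series converges in ℤ_5 to 1/(1 − a) = 1/(1 − (-2625)) = 1/2626. Expand this rational in ℤ_5: compute digits iteratively via d_i = x_i mod 5, x_{i+1} = (x_i − d_i)/5. The first 7 digits are (1, 0, 0, 4, 0, 4, 0).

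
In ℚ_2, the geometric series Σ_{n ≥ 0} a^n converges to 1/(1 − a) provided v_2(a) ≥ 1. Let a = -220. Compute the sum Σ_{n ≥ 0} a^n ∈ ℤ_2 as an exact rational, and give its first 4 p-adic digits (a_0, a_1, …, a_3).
Σ a^n = 1/(1 − a) = 1/221;  first 4 digits = (1, 0, 1, 0)

v_2(a) = 2 ≥ 1, so the series converges in ℤ_2 to 1/(1 − a) = 1/(1 − (-220)) = 1/221. Expand this rational in ℤ_2: compute digits iteratively via d_i = x_i mod 2, x_{i+1} = (x_i − d_i)/2. The first 4 digits are (1, 0, 1, 0).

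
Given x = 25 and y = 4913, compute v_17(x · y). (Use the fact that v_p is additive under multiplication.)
v_17(122825) = 3

v_p(x) = 0 (factor: 25 = 17^0 · 25); v_p(y) = 3 (factor: 4913 = 17^3 · 1). Additivity: v_p(xy) = v_p(x) + v_p(y) = 0 + 3 = 3. (Direct check: xy = 122825 = 17^3 · (25).)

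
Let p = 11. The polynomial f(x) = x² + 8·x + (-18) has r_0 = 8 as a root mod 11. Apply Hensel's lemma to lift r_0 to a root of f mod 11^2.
r_1 = 74 (mod 121)

Hensel: r_{i+1} = r_i − f(r_i)·(f′(r_i))^{-1} mod 11^{i+2}, f′(x) = 2x + 8. Iterate:
  r_0 = 8 (mod 11)
  r_1 = 74 (mod 121)
Final: r = 74 satisfies f(r) ≡ 0 mod 11^2.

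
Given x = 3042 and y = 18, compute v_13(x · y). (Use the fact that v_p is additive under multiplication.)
v_13(54756) = 2

v_p(x) = 2 (factor: 3042 = 13^2 · 18); v_p(y) = 0 (factor: 18 = 13^0 · 18). Additivity: v_p(xy) = v_p(x) + v_p(y) = 2 + 0 = 2. (Direct check: xy = 54756 = 13^2 · (324).)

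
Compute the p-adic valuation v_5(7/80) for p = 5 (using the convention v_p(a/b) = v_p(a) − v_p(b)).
v_5(7/80) = -1

Factor powers of 5 from the numerator and denominator of the reduced fraction: 7 = 5^0 · 7 and 80 = 5^1 · 16. Apply v_p(a/b) = v_p(a) − v_p(b): v_5(7/80) = 0 − 1 = -1.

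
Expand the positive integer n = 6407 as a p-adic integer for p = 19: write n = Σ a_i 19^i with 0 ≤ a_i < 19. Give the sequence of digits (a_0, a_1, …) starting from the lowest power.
(a_0, a_1, …) = (4, 14, 17)

Repeated division by 19 gives the digits low-to-high: 6407 = 4 + 14·19^1 + 17·19^2. Digit sequence: (4, 14, 17).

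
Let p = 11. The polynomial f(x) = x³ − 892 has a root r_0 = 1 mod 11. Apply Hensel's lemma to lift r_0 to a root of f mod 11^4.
r_3 = 3928 (mod 14641)

Hensel: r_{i+1} = r_i − f(r_i)/f′(r_i) mod 11^{i+2}, where f′(x) = 3x². Iterate:
  r_0 = 1 (mod 11)
  r_1 = 56 (mod 121)
  r_2 = 1266 (mod 1331)
  r_3 = 3928 (mod 14641)
Final: r = 3928 with f(r) ≡ 0 mod 11^4.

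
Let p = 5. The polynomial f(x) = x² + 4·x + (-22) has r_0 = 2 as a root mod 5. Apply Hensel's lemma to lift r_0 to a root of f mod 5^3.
r_2 = 47 (mod 125)

Hensel: r_{i+1} = r_i − f(r_i)·(f′(r_i))^{-1} mod 5^{i+2}, f′(x) = 2x + 4. Iterate:
  r_0 = 2 (mod 5)
  r_1 = 22 (mod 25)
  r_2 = 47 (mod 125)
Final: r = 47 satisfies f(r) ≡ 0 mod 5^3.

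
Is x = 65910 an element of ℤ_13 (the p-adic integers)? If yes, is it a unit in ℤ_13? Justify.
x ∈ ℤ_13 but not a unit; v_13(x) = 3 > 0

ℤ_13 = {x ∈ ℚ_13 : v_13(x) ≥ 0} and ℤ_13^× = {x ∈ ℤ_13 : v_13(x) = 0}. Here v_13(65910) = v_13(num) − v_13(den) = 3; compare against these criteria.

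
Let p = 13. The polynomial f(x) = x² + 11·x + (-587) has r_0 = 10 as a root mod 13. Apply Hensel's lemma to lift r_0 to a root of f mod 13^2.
r_1 = 153 (mod 169)

Hensel: r_{i+1} = r_i − f(r_i)·(f′(r_i))^{-1} mod 13^{i+2}, f′(x) = 2x + 11. Iterate:
  r_0 = 10 (mod 13)
  r_1 = 153 (mod 169)
Final: r = 153 satisfies f(r) ≡ 0 mod 13^2.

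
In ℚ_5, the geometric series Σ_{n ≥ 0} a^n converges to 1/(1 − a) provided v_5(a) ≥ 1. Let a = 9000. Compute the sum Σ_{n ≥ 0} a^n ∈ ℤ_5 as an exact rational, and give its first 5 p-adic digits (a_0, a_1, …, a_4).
Σ a^n = 1/(1 − a) = -1/8999;  first 5 digits = (1, 0, 0, 2, 4)

v_5(a) = 3 ≥ 1, so the series converges in ℤ_5 to 1/(1 − a) = 1/(1 − 9000) = -1/8999. Expand this rational in ℤ_5: compute digits iteratively via d_i = x_i mod 5, x_{i+1} = (x_i − d_i)/5. The first 5 digits are (1, 0, 0, 2, 4).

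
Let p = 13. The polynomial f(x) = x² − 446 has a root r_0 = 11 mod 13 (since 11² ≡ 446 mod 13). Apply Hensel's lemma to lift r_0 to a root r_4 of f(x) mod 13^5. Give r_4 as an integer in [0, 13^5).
r_4 = 84641 (mod 371293)

Hensel's recurrence: r_{i+1} = r_i − f(r_i)·(f′(r_i))^{-1} mod 13^{i+2}, with f′(x) = 2x. Iterate:
  r_0 = 11 (mod 13)
  r_1 = 141 (mod 169)
  r_2 = 1155 (mod 2197)
  r_3 = 27519 (mod 28561)
  r_4 = 84641 (mod 371293)
Final: r_4 = 84641, and one checks f(r_4) ≡ 0 mod 13^5.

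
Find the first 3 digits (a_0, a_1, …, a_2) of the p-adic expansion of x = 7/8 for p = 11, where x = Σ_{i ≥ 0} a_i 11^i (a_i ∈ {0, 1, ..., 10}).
(a_0, …, a_2) = (5, 1, 4)

v_11(7/8) = 0 (numerator and denominator both coprime to 11), so x ∈ ℤ_11^×. Compute digits iteratively via a_i = x_i mod 11, x_{i+1} = (x_i − a_i)/11, with x_0 = x:
  x_0 = 7/8;  a_0 = 5;  x_1 = (x_0 − 5)/11 = -3/8
  x_1 = -3/8;  a_1 = 1;  x_2 = (x_1 − 1)/11 = -1/8
  x_2 = -1/8;  a_2 = 4;  x_3 = (x_2 − 4)/11 = -3/8
Digits: (5, 1, 4).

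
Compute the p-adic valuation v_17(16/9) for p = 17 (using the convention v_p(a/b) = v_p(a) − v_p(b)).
v_17(16/9) = 0

Factor powers of 17 from the numerator and denominator of the reduced fraction: 16 = 17^0 · 16 and 9 = 17^0 · 9. Apply v_p(a/b) = v_p(a) − v_p(b): v_17(16/9) = 0 − 0 = 0.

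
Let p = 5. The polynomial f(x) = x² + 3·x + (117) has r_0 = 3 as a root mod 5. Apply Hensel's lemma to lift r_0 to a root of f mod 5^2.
r_1 = 13 (mod 25)

Hensel: r_{i+1} = r_i − f(r_i)·(f′(r_i))^{-1} mod 5^{i+2}, f′(x) = 2x + 3. Iterate:
  r_0 = 3 (mod 5)
  r_1 = 13 (mod 25)
Final: r = 13 satisfies f(r) ≡ 0 mod 5^2.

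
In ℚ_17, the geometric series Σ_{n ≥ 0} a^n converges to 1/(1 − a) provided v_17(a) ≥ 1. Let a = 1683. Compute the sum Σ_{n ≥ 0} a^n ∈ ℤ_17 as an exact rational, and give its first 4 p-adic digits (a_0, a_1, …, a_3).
Σ a^n = 1/(1 − a) = -1/1682;  first 4 digits = (1, 14, 14, 5)

v_17(a) = 1 ≥ 1, so the series converges in ℤ_17 to 1/(1 − a) = 1/(1 − 1683) = -1/1682. Expand this rational in ℤ_17: compute digits iteratively via d_i = x_i mod 17, x_{i+1} = (x_i − d_i)/17. The first 4 digits are (1, 14, 14, 5).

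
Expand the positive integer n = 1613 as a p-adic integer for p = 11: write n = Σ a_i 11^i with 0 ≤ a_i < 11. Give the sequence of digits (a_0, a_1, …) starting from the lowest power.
(a_0, a_1, …) = (7, 3, 2, 1)

Repeated division by 11 gives the digits low-to-high: 1613 = 7 + 3·11^1 + 2·11^2 + 1·11^3. Digit sequence: (7, 3, 2, 1).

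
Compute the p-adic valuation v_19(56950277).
v_19(56950277) = 5

v_19(n) is the largest exponent k such that 19^k divides n. Factor out: 56950277 = 19^5 · 23. (Sign doesn't affect v_p.) So v_19(56950277) = 5.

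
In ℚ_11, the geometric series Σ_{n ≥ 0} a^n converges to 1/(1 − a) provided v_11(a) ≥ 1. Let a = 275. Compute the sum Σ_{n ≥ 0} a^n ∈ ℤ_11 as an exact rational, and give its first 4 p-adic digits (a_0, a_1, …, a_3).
Σ a^n = 1/(1 − a) = -1/274;  first 4 digits = (1, 3, 0, 7)

v_11(a) = 1 ≥ 1, so the series converges in ℤ_11 to 1/(1 − a) = 1/(1 − 275) = -1/274. Expand this rational in ℤ_11: compute digits iteratively via d_i = x_i mod 11, x_{i+1} = (x_i − d_i)/11. The first 4 digits are (1, 3, 0, 7).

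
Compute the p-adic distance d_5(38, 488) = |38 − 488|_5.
d_5(38, 488) = 1/25

Step 1 — x − y = 38 − 488 = -450. Step 2 — v_5(-450) = 2 (factor: -450 = −(5^2 · 18); the sign does not affect v_p). Step 3 — |x − y|_5 = 5^{-2} = 1/25.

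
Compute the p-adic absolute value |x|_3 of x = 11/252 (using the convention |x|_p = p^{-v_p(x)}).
|11/252|_3 = 9

Step 1 — compute v_3(x) by factoring powers of 3 out of the numerator and denominator: v_3(11/252) = -2. Step 2 — apply |x|_p = p^{-v_p(x)} = 3^{2} = 9.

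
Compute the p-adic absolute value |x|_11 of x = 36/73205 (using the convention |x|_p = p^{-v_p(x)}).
|36/73205|_11 = 14641

Step 1 — compute v_11(x) by factoring powers of 11 out of the numerator and denominator: v_11(36/73205) = -4. Step 2 — apply |x|_p = p^{-v_p(x)} = 11^{4} = 14641.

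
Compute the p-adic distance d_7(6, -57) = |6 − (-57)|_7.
d_7(6, -57) = 1/7

Step 1 — x − y = 6 − (-57) = 63. Step 2 — v_7(63) = 1 (factor: 63 = (7^1 · 9); the sign does not affect v_p). Step 3 — |x − y|_7 = 7^{-1} = 1/7.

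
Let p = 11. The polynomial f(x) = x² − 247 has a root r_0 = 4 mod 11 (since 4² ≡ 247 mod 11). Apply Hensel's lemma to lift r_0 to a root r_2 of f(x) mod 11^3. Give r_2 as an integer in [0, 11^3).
r_2 = 290 (mod 1331)

Hensel's recurrence: r_{i+1} = r_i − f(r_i)·(f′(r_i))^{-1} mod 11^{i+2}, with f′(x) = 2x. Iterate:
  r_0 = 4 (mod 11)
  r_1 = 48 (mod 121)
  r_2 = 290 (mod 1331)
Final: r_2 = 290, and one checks f(r_2) ≡ 0 mod 11^3.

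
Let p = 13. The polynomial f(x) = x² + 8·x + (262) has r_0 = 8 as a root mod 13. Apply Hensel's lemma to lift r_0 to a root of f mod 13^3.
r_2 = 879 (mod 2197)

Hensel: r_{i+1} = r_i − f(r_i)·(f′(r_i))^{-1} mod 13^{i+2}, f′(x) = 2x + 8. Iterate:
  r_0 = 8 (mod 13)
  r_1 = 34 (mod 169)
  r_2 = 879 (mod 2197)
Final: r = 879 satisfies f(r) ≡ 0 mod 13^3.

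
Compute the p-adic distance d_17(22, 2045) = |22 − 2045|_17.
d_17(22, 2045) = 1/289

Step 1 — x − y = 22 − 2045 = -2023. Step 2 — v_17(-2023) = 2 (factor: -2023 = −(17^2 · 7); the sign does not affect v_p). Step 3 — |x − y|_17 = 17^{-2} = 1/289.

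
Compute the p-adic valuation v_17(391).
v_17(391) = 1

v_17(n) is the largest exponent k such that 17^k divides n. Factor out: 391 = 17^1 · 23. (Sign doesn't affect v_p.) So v_17(391) = 1.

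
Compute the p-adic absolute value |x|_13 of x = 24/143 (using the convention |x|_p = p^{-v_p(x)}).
|24/143|_13 = 13

Step 1 — compute v_13(x) by factoring powers of 13 out of the numerator and denominator: v_13(24/143) = -1. Step 2 — apply |x|_p = p^{-v_p(x)} = 13^{1} = 13.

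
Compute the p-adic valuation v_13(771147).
v_13(771147) = 4

v_13(n) is the largest exponent k such that 13^k divides n. Factor out: 771147 = 13^4 · 27. (Sign doesn't affect v_p.) So v_13(771147) = 4.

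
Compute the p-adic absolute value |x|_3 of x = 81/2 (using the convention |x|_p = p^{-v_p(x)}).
|81/2|_3 = 1/81

Step 1 — compute v_3(x) by factoring powers of 3 out of the numerator and denominator: v_3(81/2) = 4. Step 2 — apply |x|_p = p^{-v_p(x)} = 3^{-4} = 1/81.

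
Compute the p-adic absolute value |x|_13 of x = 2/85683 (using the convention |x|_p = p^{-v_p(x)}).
|2/85683|_13 = 28561

Step 1 — compute v_13(x) by factoring powers of 13 out of the numerator and denominator: v_13(2/85683) = -4. Step 2 — apply |x|_p = p^{-v_p(x)} = 13^{4} = 28561.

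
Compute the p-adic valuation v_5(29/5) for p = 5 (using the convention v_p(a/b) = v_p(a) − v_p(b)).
v_5(29/5) = -1

Factor powers of 5 from the numerator and denominator of the reduced fraction: 29 = 5^0 · 29 and 5 = 5^1 · 1. Apply v_p(a/b) = v_p(a) − v_p(b): v_5(29/5) = 0 − 1 = -1.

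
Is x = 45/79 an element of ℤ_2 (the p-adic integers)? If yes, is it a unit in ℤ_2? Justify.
x ∈ ℤ_2^× (unit); v_2(x) = 0

ℤ_2 = {x ∈ ℚ_2 : v_2(x) ≥ 0} and ℤ_2^× = {x ∈ ℤ_2 : v_2(x) = 0}. Here v_2(45/79) = v_2(num) − v_2(den) = 0; compare against these criteria.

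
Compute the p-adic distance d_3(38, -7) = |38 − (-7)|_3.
d_3(38, -7) = 1/9

Step 1 — x − y = 38 − (-7) = 45. Step 2 — v_3(45) = 2 (factor: 45 = (3^2 · 5); the sign does not affect v_p). Step 3 — |x − y|_3 = 3^{-2} = 1/9.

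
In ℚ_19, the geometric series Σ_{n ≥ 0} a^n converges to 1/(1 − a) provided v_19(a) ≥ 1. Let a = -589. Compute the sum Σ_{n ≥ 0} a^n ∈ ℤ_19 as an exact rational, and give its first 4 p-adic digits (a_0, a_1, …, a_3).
Σ a^n = 1/(1 − a) = 1/590;  first 4 digits = (1, 7, 9, 13)

v_19(a) = 1 ≥ 1, so the series converges in ℤ_19 to 1/(1 − a) = 1/(1 − (-589)) = 1/590. Expand this rational in ℤ_19: compute digits iteratively via d_i = x_i mod 19, x_{i+1} = (x_i − d_i)/19. The first 4 digits are (1, 7, 9, 13).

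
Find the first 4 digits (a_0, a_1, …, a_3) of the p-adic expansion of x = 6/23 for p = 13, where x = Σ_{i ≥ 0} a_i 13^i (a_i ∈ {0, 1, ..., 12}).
(a_0, …, a_3) = (11, 2, 6, 8)

v_13(6/23) = 0 (numerator and denominator both coprime to 13), so x ∈ ℤ_13^×. Compute digits iteratively via a_i = x_i mod 13, x_{i+1} = (x_i − a_i)/13, with x_0 = x:
  x_0 = 6/23;  a_0 = 11;  x_1 = (x_0 − 11)/13 = -19/23
  x_1 = -19/23;  a_1 = 2;  x_2 = (x_1 − 2)/13 = -5/23
  x_2 = -5/23;  a_2 = 6;  x_3 = (x_2 − 6)/13 = -11/23
  x_3 = -11/23;  a_3 = 8;  x_4 = (x_3 − 8)/13 = -15/23
Digits: (11, 2, 6, 8).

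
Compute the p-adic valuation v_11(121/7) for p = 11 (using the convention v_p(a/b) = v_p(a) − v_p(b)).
v_11(121/7) = 2

Factor powers of 11 from the numerator and denominator of the reduced fraction: 121 = 11^2 · 1 and 7 = 11^0 · 7. Apply v_p(a/b) = v_p(a) − v_p(b): v_11(121/7) = 2 − 0 = 2.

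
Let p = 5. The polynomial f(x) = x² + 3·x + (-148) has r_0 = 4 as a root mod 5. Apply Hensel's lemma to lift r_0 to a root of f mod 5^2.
r_1 = 24 (mod 25)

Hensel: r_{i+1} = r_i − f(r_i)·(f′(r_i))^{-1} mod 5^{i+2}, f′(x) = 2x + 3. Iterate:
  r_0 = 4 (mod 5)
  r_1 = 24 (mod 25)
Final: r = 24 satisfies f(r) ≡ 0 mod 5^2.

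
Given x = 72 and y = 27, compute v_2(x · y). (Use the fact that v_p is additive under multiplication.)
v_2(1944) = 3

v_p(x) = 3 (factor: 72 = 2^3 · 9); v_p(y) = 0 (factor: 27 = 2^0 · 27). Additivity: v_p(xy) = v_p(x) + v_p(y) = 3 + 0 = 3. (Direct check: xy = 1944 = 2^3 · (243).)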